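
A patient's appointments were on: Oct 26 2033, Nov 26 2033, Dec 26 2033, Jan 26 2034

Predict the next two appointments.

Feb 26 2034, Mar 26 2034

Each date is the 26th; the gaps (31, 30, 31) track the month lengths.
The rule is the 26th of each month.
February 2034: Feb 26 2034.
March 2034: Mar 26 2034.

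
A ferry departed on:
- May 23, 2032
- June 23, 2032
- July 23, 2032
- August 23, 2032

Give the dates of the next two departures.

September 23, 2032; October 23, 2032

Gaps: 31, 30, 31 days — not constant. Every event is on the 23rd of the month.
Pattern: the 23rd of each month.
September 2032: September 23, 2032.
October 2032: October 23, 2032.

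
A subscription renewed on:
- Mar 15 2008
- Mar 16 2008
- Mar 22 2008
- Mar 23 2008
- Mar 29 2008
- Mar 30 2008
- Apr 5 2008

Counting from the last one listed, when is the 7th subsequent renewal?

Apr 27 2008

Every event lands on a Saturday or Sunday (gaps cycle 1, 6, 1, 6, 1, 6).
So the schedule is: every Saturday and Sunday.
The following Sunday is Apr 6 2008.
The following Saturday is Apr 12 2008.
Next Sunday: Apr 13 2008.
Next Saturday: Apr 19 2008.
The following Sunday is Apr 20 2008.
Next Saturday: Apr 26 2008.
The following Sunday is Apr 27 2008.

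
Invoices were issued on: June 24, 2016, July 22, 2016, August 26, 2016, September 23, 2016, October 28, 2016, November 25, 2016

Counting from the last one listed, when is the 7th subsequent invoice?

All dates are Fridays, 28, 35, 28, 35, 28 days apart.
Specifically, the 4th Friday of each month.
December 2016 — 4th Friday is December 23, 2016.
4th Friday of January 2017: January 27, 2017.
February 2017 — 4th Friday is February 24, 2017.
March 2017 — 4th Friday is March 24, 2017.
April 2017 — 4th Friday is April 28, 2017.
May 2017 — 4th Friday is May 26, 2017.
4th Friday of June 2017: June 23, 2017.

June 23, 2017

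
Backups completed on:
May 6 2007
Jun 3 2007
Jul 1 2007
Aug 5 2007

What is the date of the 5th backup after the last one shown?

Gaps: 28, 28, 35 days — a mix of 28 and 35. Every date is a Sunday.
Each is the 1st Sunday of its month.
September 2007 — 1st Sunday is Sep 2 2007.
October 2007 — 1st Sunday is Oct 7 2007.
November 2007 — 1st Sunday is Nov 4 2007.
December 2007 — 1st Sunday is Dec 2 2007.
1st Sunday of January 2008: Jan 6 2008.

Jan 6 2008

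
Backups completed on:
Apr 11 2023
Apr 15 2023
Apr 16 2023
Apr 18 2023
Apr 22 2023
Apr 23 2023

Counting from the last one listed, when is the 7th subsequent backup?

May 9 2023

The gap pattern 4, 1, 2, 4, 1 repeats every 3 events.
These are the Tuesdays, Saturdays and Sundays of each week.
The following Tuesday is Apr 25 2023.
The following Saturday is Apr 29 2023.
Next Sunday: Apr 30 2023.
Next Tuesday: May 2 2023.
The following Saturday is May 6 2023.
Next Sunday: May 7 2023.
The following Tuesday is May 9 2023.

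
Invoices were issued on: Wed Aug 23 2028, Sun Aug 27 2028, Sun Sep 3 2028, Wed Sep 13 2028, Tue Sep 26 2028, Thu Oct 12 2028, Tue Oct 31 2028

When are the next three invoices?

Wed Nov 22 2028, Sun Dec 17 2028, Sun Jan 14 2029

Gaps: 4, 7, 10, 13, 16, 19 days — each gap is 3 larger than the previous one.
Next gap: 22 days. Tue Oct 31 2028 + 22 days = Wed Nov 22 2028.
Next gap: 25 days. Wed Nov 22 2028 + 25 days = Sun Dec 17 2028.
Next gap: 28 days. Sun Dec 17 2028 + 28 days = Sun Jan 14 2029.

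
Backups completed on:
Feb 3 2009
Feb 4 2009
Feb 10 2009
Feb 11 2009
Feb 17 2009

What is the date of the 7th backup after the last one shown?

The gap pattern 1, 6, 1, 6 repeats every 2 events.
These are the Tuesdays and Wednesdays of each week.
Next Wednesday: Feb 18 2009.
The following Tuesday is Feb 24 2009.
Next Wednesday: Feb 25 2009.
Next Tuesday: Mar 3 2009.
Next Wednesday: Mar 4 2009.
Next Tuesday: Mar 10 2009.
The following Wednesday is Mar 11 2009.

Mar 11 2009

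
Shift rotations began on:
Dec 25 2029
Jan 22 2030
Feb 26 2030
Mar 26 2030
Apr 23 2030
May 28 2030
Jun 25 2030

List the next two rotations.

All dates are Tuesdays, 28, 35, 28, 28, 35, 28 days apart.
Specifically, the 4th Tuesday of each month.
4th Tuesday of July 2030: Jul 23 2030.
August 2030 — 4th Tuesday is Aug 27 2030.

Jul 23 2030, Aug 27 2030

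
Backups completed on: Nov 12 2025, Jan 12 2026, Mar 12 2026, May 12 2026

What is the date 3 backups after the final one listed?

The day-of-month is always 12 (61, 59, 61 days between events).
So this recurs on the 12th of every 2 months.
Next: July 2026 → Jul 12 2026.
September 2026: Sep 12 2026.
Next: November 2026 → Nov 12 2026.

Nov 12 2026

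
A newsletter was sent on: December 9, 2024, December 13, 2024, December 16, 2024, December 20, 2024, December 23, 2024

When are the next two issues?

Every event lands on a Monday or Friday (gaps cycle 4, 3, 4, 3).
So the schedule is: every Monday and Friday.
The following Friday is December 27, 2024.
The following Monday is December 30, 2024.

December 27, 2024; December 30, 2024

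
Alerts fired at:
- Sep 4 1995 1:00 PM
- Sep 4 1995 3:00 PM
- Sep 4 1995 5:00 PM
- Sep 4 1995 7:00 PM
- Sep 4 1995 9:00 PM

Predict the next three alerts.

The interval is a steady 2 hours (2, 2, 2, 2).
Sep 4 1995 9:00 PM + 2 h = Sep 4 1995 11:00 PM.
Sep 4 1995 11:00 PM + 2 h = Sep 5 1995 1:00 AM.
Sep 5 1995 1:00 AM + 2 h = Sep 5 1995 3:00 AM.

Sep 4 1995 11:00 PM, Sep 5 1995 1:00 AM, Sep 5 1995 3:00 AM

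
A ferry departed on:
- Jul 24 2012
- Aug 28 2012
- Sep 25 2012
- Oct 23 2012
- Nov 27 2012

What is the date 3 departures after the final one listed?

All dates are Tuesdays, 35, 28, 28, 35 days apart.
Specifically, the 4th Tuesday of each month.
4th Tuesday of December 2012: Dec 25 2012.
January 2013 — 4th Tuesday is Jan 22 2013.
4th Tuesday of February 2013: Feb 26 2013.

Feb 26 2013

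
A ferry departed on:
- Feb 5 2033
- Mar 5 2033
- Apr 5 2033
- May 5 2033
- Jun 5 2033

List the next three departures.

Jul 5 2033, Aug 5 2033, Sep 5 2033

Each date is the 5th; the gaps (28, 31, 30, 31) track the month lengths.
The rule is the 5th of each month.
July 2033: Jul 5 2033.
Next: August 2033 → Aug 5 2033.
September 2033: Sep 5 2033.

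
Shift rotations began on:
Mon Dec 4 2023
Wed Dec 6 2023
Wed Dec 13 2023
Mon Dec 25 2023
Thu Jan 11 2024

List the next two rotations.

Gaps: 2, 7, 12, 17 days — each gap is 5 larger than the previous one.
Next gap: 22 days. Thu Jan 11 2024 + 22 days = Fri Feb 2 2024.
Next gap: 27 days. Fri Feb 2 2024 + 27 days = Thu Feb 29 2024.

Fri Feb 2 2024, Thu Feb 29 2024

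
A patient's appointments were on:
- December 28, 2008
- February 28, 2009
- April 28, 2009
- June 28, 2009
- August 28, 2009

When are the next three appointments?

Each date is the 28th; the gaps (62, 59, 61, 61) track the month lengths.
The rule is the 28th of every 2 months.
October 2009: October 28, 2009.
Next: December 2009 → December 28, 2009.
Next: February 2010 → February 28, 2010.

October 28, 2009; December 28, 2009; February 28, 2010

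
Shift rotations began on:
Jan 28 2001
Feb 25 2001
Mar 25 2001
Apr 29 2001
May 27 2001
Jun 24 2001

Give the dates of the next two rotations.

Jul 29 2001, Aug 26 2001

Every date is a Sunday; gaps 28, 28, 35, 28, 28 days.
Each is the last Sunday of its month (at least one falls on the 29th or later, ruling out '4th Sunday').
Last Sunday of July 2001: Jul 29 2001.
August 2001 ends with Sunday Aug 26 2001.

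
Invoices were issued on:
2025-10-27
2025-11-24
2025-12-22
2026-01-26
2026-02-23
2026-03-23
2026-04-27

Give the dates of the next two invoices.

2026-05-25, 2026-06-22

These are Mondays at 28- or 35-day spacing (28, 28, 35, 28, 28, 35).
The pattern: 4th Monday of the month.
4th Monday of May 2026: 2026-05-25.
June 2026 — 4th Monday is 2026-06-22.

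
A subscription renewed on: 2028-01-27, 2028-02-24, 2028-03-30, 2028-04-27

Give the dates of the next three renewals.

2028-05-25, 2028-06-29, 2028-07-27

Every date is a Thursday; gaps 28, 35, 28 days.
Each is the last Thursday of its month (at least one falls on the 29th or later, ruling out '4th Thursday').
Last Thursday of May 2028: 2028-05-25.
June 2028 ends with Thursday 2028-06-29.
July 2028 ends with Thursday 2028-07-27.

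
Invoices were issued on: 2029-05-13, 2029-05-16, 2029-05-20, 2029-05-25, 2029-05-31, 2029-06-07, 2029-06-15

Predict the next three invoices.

2029-06-24, 2029-07-04, 2029-07-15

The spacing grows by 1 each time: 3, 4, 5, 6, 7, 8 days.
Next gap: 9 days. 2029-06-15 + 9 days = 2029-06-24.
Next gap: 10 days. 2029-06-24 + 10 days = 2029-07-04.
Next gap: 11 days. 2029-07-04 + 11 days = 2029-07-15.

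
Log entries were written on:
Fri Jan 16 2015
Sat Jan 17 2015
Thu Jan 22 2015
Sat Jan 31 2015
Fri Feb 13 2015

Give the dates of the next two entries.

Intervals are 1, 5, 9, 13 days — an arithmetic progression with common difference 4.
Next gap: 17 days. Fri Feb 13 2015 + 17 days = Mon Mar 2 2015.
Next gap: 21 days. Mon Mar 2 2015 + 21 days = Mon Mar 23 2015.

Mon Mar 2 2015, Mon Mar 23 2015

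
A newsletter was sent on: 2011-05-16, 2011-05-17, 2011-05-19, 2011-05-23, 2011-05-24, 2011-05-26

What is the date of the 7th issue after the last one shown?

Gaps: 1, 2, 4, 1, 2 days — not constant, but cyclic with period 3.
The events fall on every Monday, Tuesday and Thursday.
Next Monday: 2011-05-30.
Next Tuesday: 2011-05-31.
Next Thursday: 2011-06-02.
Next Monday: 2011-06-06.
Next Tuesday: 2011-06-07.
Next Thursday: 2011-06-09.
Next Monday: 2011-06-13.

2011-06-13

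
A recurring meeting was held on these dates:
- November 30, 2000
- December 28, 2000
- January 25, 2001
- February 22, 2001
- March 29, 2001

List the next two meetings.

April 26, 2001; May 31, 2001

These are Thursdays with 28, 28, 28, 35-day gaps.
Each is the final Thursday of its month — November 30, 2000 is past the 28th, so '4th Thursday' doesn't fit.
Last Thursday of April 2001: April 26, 2001.
Last Thursday of May 2001: May 31, 2001.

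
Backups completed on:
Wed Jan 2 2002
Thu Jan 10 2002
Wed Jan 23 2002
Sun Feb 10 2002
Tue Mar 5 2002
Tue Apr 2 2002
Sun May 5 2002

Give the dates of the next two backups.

The spacing grows by 5 each time: 8, 13, 18, 23, 28, 33 days.
Next gap: 38 days. Sun May 5 2002 + 38 days = Wed Jun 12 2002.
Next gap: 43 days. Wed Jun 12 2002 + 43 days = Thu Jul 25 2002.

Wed Jun 12 2002, Thu Jul 25 2002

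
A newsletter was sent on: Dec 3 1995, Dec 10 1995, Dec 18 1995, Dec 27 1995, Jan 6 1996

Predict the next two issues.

Jan 17 1996, Jan 29 1996

The spacing grows by 1 each time: 7, 8, 9, 10 days.
Next gap: 11 days. Jan 6 1996 + 11 days = Jan 17 1996.
Next gap: 12 days. Jan 17 1996 + 12 days = Jan 29 1996.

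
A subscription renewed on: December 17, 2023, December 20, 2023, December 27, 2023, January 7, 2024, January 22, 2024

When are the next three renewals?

Gaps: 3, 7, 11, 15 days — each gap is 4 larger than the previous one.
Next gap: 19 days. January 22, 2024 + 19 days = February 10, 2024.
Next gap: 23 days. February 10, 2024 + 23 days = March 4, 2024.
Next gap: 27 days. March 4, 2024 + 27 days = March 31, 2024.

February 10, 2024; March 4, 2024; March 31, 2024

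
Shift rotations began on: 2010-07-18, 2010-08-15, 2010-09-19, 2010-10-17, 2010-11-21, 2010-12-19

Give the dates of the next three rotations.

2011-01-16, 2011-02-20, 2011-03-20

All dates are Sundays, 28, 35, 28, 35, 28 days apart.
Specifically, the 3rd Sunday of each month.
January 2011 — 3rd Sunday is 2011-01-16.
February 2011 — 3rd Sunday is 2011-02-20.
March 2011 — 3rd Sunday is 2011-03-20.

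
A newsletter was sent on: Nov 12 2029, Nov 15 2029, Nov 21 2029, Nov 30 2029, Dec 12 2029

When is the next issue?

Dec 27 2029

Gaps: 3, 6, 9, 12 days — each gap is 3 larger than the previous one.
Next gap: 15 days. Dec 12 2029 + 15 days = Dec 27 2029.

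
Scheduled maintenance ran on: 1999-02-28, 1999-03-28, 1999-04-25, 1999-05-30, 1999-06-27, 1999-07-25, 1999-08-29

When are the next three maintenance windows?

All Sundays; the gaps (28, 28, 35, 28, 28, 35) vary with month length.
This is the last Sunday of each month.
Last Sunday of September 1999: 1999-09-26.
Last Sunday of October 1999: 1999-10-31.
Last Sunday of November 1999: 1999-11-28.

1999-09-26, 1999-10-31, 1999-11-28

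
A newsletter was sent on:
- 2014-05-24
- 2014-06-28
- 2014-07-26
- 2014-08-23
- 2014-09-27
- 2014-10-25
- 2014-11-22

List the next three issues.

2014-12-27, 2015-01-24, 2015-02-28

Gaps: 35, 28, 28, 35, 28, 28 days — a mix of 28 and 35. Every date is a Saturday.
Each is the 4th Saturday of its month.
4th Saturday of December 2014: 2014-12-27.
4th Saturday of January 2015: 2015-01-24.
February 2015 — 4th Saturday is 2015-02-28.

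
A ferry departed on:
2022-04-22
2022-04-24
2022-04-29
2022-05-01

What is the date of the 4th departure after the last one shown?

Every event lands on a Friday or Sunday (gaps cycle 2, 5, 2).
So the schedule is: every Friday and Sunday.
The following Friday is 2022-05-06.
Next Sunday: 2022-05-08.
The following Friday is 2022-05-13.
Next Sunday: 2022-05-15.

2022-05-15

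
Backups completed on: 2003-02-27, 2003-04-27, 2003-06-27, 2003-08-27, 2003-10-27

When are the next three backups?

2003-12-27, 2004-02-27, 2004-04-27

The day-of-month is always 27 (59, 61, 61, 61 days between events).
So this recurs on the 27th of every 2 months.
Next: December 2003 → 2003-12-27.
February 2004: 2004-02-27.
Next: April 2004 → 2004-04-27.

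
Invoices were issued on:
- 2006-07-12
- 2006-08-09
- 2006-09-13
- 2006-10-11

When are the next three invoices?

Gaps: 28, 35, 28 days — a mix of 28 and 35. Every date is a Wednesday.
Each is the 2nd Wednesday of its month.
2nd Wednesday of November 2006: 2006-11-08.
2nd Wednesday of December 2006: 2006-12-13.
January 2007 — 2nd Wednesday is 2007-01-10.

2006-11-08, 2006-12-13, 2007-01-10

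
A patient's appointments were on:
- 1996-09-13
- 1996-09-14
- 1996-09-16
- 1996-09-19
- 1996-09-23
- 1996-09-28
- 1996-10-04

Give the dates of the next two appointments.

1996-10-11, 1996-10-19

Gaps: 1, 2, 3, 4, 5, 6 days — each gap is 1 larger than the previous one.
Next gap: 7 days. 1996-10-04 + 7 days = 1996-10-11.
Next gap: 8 days. 1996-10-11 + 8 days = 1996-10-19.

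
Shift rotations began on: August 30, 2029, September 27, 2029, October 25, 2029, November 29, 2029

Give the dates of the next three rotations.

These are Thursdays with 28, 28, 35-day gaps.
Each is the final Thursday of its month — August 30, 2029 is past the 28th, so '4th Thursday' doesn't fit.
Last Thursday of December 2029: December 27, 2029.
Last Thursday of January 2030: January 31, 2030.
Last Thursday of February 2030: February 28, 2030.

December 27, 2029; January 31, 2030; February 28, 2030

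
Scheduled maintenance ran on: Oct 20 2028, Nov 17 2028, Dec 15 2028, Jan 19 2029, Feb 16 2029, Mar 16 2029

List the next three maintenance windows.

Apr 20 2029, May 18 2029, Jun 15 2029

All dates are Fridays, 28, 28, 35, 28, 28 days apart.
Specifically, the 3rd Friday of each month.
April 2029 — 3rd Friday is Apr 20 2029.
May 2029 — 3rd Friday is May 18 2029.
3rd Friday of June 2029: Jun 15 2029.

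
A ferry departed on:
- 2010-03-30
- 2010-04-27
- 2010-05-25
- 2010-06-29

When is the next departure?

Every date is a Tuesday; gaps 28, 28, 35 days.
Each is the last Tuesday of its month (at least one falls on the 29th or later, ruling out '4th Tuesday').
July 2010 ends with Tuesday 2010-07-27.

2010-07-27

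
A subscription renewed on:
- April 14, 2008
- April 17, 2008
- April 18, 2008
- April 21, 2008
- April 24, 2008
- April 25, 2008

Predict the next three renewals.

April 28, 2008; May 1, 2008; May 2, 2008

The gap pattern 3, 1, 3, 3, 1 repeats every 3 events.
These are the Mondays, Thursdays and Fridays of each week.
The following Monday is April 28, 2008.
Next Thursday: May 1, 2008.
Next Friday: May 2, 2008.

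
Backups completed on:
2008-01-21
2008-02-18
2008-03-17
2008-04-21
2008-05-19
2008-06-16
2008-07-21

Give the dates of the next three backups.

All dates are Mondays, 28, 28, 35, 28, 28, 35 days apart.
Specifically, the 3rd Monday of each month.
August 2008 — 3rd Monday is 2008-08-18.
September 2008 — 3rd Monday is 2008-09-15.
October 2008 — 3rd Monday is 2008-10-20.

2008-08-18, 2008-09-15, 2008-10-20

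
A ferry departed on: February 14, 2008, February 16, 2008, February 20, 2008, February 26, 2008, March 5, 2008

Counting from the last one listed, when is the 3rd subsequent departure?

April 10, 2008

Gaps: 2, 4, 6, 8 days — each gap is 2 larger than the previous one.
Next gap: 10 days. March 5, 2008 + 10 days = March 15, 2008.
Next gap: 12 days. March 15, 2008 + 12 days = March 27, 2008.
Next gap: 14 days. March 27, 2008 + 14 days = April 10, 2008.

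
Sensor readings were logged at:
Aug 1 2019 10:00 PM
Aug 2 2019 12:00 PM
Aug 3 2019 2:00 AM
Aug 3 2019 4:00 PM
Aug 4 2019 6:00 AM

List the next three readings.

Aug 4 2019 8:00 PM, Aug 5 2019 10:00 AM, Aug 6 2019 12:00 AM

Gaps: 14, 14, 14, 14 hours — each event is 14 hours after the previous one.
Aug 4 2019 6:00 AM + 14 h = Aug 4 2019 8:00 PM.
Aug 4 2019 8:00 PM + 14 h = Aug 5 2019 10:00 AM.
Aug 5 2019 10:00 AM + 14 h = Aug 6 2019 12:00 AM.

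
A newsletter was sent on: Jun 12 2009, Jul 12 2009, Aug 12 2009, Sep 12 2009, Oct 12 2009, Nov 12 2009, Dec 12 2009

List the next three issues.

Jan 12 2010, Feb 12 2010, Mar 12 2010

Gaps: 30, 31, 31, 30, 31, 30 days — not constant. Every event is on the 12th of the month.
Pattern: the 12th of each month.
January 2010: Jan 12 2010.
Next: February 2010 → Feb 12 2010.
March 2010: Mar 12 2010.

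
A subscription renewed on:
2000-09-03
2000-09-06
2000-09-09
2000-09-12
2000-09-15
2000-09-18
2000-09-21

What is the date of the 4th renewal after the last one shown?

2000-10-03

Gaps between consecutive events: 3, 3, 3, 3, 3, 3 days — a constant 3-day interval.
2000-09-21 + 3 days = 2000-09-24.
2000-09-24 + 3 days = 2000-09-27.
2000-09-27 + 3 days = 2000-09-30.
2000-09-30 + 3 days = 2000-10-03.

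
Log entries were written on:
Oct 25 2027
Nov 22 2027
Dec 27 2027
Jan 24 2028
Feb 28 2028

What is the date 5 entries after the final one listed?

Jul 24 2028

Gaps: 28, 35, 28, 35 days — a mix of 28 and 35. Every date is a Monday.
Each is the 4th Monday of its month.
4th Monday of March 2028: Mar 27 2028.
4th Monday of April 2028: Apr 24 2028.
4th Monday of May 2028: May 22 2028.
4th Monday of June 2028: Jun 26 2028.
July 2028 — 4th Monday is Jul 24 2028.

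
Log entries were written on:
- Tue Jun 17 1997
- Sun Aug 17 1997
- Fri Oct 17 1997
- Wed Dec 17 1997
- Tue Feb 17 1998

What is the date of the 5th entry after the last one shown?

Gaps: 61, 61, 61, 62 days — not constant. Every event is on the 17th of the month.
Pattern: the 17th of every 2 months.
April 1998: Fri Apr 17 1998.
June 1998: Wed Jun 17 1998.
Next: August 1998 → Mon Aug 17 1998.
October 1998: Sat Oct 17 1998.
Next: December 1998 → Thu Dec 17 1998.

Thu Dec 17 1998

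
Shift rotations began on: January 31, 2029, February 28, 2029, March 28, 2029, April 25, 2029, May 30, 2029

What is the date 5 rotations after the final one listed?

All Wednesdays; the gaps (28, 28, 28, 35) vary with month length.
This is the last Wednesday of each month.
June 2029 ends with Wednesday June 27, 2029.
July 2029 ends with Wednesday July 25, 2029.
Last Wednesday of August 2029: August 29, 2029.
September 2029 ends with Wednesday September 26, 2029.
Last Wednesday of October 2029: October 31, 2029.

October 31, 2029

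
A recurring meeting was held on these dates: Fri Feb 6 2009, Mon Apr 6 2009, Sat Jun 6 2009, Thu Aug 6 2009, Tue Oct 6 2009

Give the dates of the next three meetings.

Sun Dec 6 2009, Sat Feb 6 2010, Tue Apr 6 2010

The day-of-month is always 6 (59, 61, 61, 61 days between events).
So this recurs on the 6th of every 2 months.
December 2009: Sun Dec 6 2009.
February 2010: Sat Feb 6 2010.
Next: April 2010 → Tue Apr 6 2010.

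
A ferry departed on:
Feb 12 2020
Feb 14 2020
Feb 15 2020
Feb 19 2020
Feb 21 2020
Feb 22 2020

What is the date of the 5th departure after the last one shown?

Mar 6 2020

Gaps: 2, 1, 4, 2, 1 days — not constant, but cyclic with period 3.
The events fall on every Wednesday, Friday and Saturday.
The following Wednesday is Feb 26 2020.
The following Friday is Feb 28 2020.
The following Saturday is Feb 29 2020.
Next Wednesday: Mar 4 2020.
The following Friday is Mar 6 2020.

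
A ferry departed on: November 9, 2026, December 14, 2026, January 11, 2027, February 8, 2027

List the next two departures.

Gaps: 35, 28, 28 days — a mix of 28 and 35. Every date is a Monday.
Each is the 2nd Monday of its month.
2nd Monday of March 2027: March 8, 2027.
April 2027 — 2nd Monday is April 12, 2027.

March 8, 2027; April 12, 2027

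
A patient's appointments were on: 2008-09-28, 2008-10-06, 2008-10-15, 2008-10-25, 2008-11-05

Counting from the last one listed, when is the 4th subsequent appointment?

Intervals are 8, 9, 10, 11 days — an arithmetic progression with common difference 1.
Next gap: 12 days. 2008-11-05 + 12 days = 2008-11-17.
Next gap: 13 days. 2008-11-17 + 13 days = 2008-11-30.
Next gap: 14 days. 2008-11-30 + 14 days = 2008-12-14.
Next gap: 15 days. 2008-12-14 + 15 days = 2008-12-29.

2008-12-29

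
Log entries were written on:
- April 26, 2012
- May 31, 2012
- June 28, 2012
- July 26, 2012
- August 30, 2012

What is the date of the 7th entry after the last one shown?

All Thursdays; the gaps (35, 28, 28, 35) vary with month length.
This is the last Thursday of each month.
Last Thursday of September 2012: September 27, 2012.
Last Thursday of October 2012: October 25, 2012.
November 2012 ends with Thursday November 29, 2012.
December 2012 ends with Thursday December 27, 2012.
Last Thursday of January 2013: January 31, 2013.
February 2013 ends with Thursday February 28, 2013.
Last Thursday of March 2013: March 28, 2013.

March 28, 2013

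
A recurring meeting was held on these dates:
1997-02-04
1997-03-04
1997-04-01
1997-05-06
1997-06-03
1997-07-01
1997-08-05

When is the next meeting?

1997-09-02

These are Tuesdays at 28- or 35-day spacing (28, 28, 35, 28, 28, 35).
The pattern: 1st Tuesday of the month.
September 1997 — 1st Tuesday is 1997-09-02.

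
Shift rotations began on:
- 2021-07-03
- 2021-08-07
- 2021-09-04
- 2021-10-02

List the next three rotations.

2021-11-06, 2021-12-04, 2022-01-01

Gaps: 35, 28, 28 days — a mix of 28 and 35. Every date is a Saturday.
Each is the 1st Saturday of its month.
1st Saturday of November 2021: 2021-11-06.
1st Saturday of December 2021: 2021-12-04.
January 2022 — 1st Saturday is 2022-01-01.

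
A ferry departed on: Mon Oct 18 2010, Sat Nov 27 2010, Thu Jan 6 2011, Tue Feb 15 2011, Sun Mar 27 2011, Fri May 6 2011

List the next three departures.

The spacing is 40, 40, 40, 40, 40 days — always 40 days.
Fri May 6 2011 + 40 days = Wed Jun 15 2011.
Wed Jun 15 2011 + 40 days = Mon Jul 25 2011.
Mon Jul 25 2011 + 40 days = Sat Sep 3 2011.

Wed Jun 15 2011, Mon Jul 25 2011, Sat Sep 3 2011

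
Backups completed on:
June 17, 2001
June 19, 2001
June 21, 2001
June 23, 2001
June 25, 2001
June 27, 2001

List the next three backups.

The spacing is 2, 2, 2, 2, 2 days — always 2 days.
June 27, 2001 + 2 days = June 29, 2001.
June 29, 2001 + 2 days = July 1, 2001.
July 1, 2001 + 2 days = July 3, 2001.

June 29, 2001; July 1, 2001; July 3, 2001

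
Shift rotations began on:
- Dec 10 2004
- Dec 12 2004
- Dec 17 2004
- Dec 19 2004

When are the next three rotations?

Every event lands on a Friday or Sunday (gaps cycle 2, 5, 2).
So the schedule is: every Friday and Sunday.
Next Friday: Dec 24 2004.
Next Sunday: Dec 26 2004.
The following Friday is Dec 31 2004.

Dec 24 2004, Dec 26 2004, Dec 31 2004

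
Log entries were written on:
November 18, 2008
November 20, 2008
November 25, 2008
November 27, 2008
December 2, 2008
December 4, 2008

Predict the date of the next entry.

Every event lands on a Tuesday or Thursday (gaps cycle 2, 5, 2, 5, 2).
So the schedule is: every Tuesday and Thursday.
Next Tuesday: December 9, 2008.

December 9, 2008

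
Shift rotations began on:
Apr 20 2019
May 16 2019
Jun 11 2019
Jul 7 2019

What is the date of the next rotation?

Every event comes 26 days after the last (26, 26, 26).
Jul 7 2019 + 26 days = Aug 2 2019.

Aug 2 2019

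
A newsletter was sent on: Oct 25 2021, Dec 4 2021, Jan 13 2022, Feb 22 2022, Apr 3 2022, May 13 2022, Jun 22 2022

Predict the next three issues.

The spacing is 40, 40, 40, 40, 40, 40 days — always 40 days.
Jun 22 2022 + 40 days = Aug 1 2022.
Aug 1 2022 + 40 days = Sep 10 2022.
Sep 10 2022 + 40 days = Oct 20 2022.

Aug 1 2022, Sep 10 2022, Oct 20 2022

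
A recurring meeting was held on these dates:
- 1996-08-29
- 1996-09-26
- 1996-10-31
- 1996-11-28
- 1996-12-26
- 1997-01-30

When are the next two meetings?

1997-02-27, 1997-03-27

All Thursdays; the gaps (28, 35, 28, 28, 35) vary with month length.
This is the last Thursday of each month.
Last Thursday of February 1997: 1997-02-27.
March 1997 ends with Thursday 1997-03-27.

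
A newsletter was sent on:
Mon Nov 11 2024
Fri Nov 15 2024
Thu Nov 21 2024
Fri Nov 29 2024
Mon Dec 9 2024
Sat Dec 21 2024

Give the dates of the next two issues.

Gaps: 4, 6, 8, 10, 12 days — each gap is 2 larger than the previous one.
Next gap: 14 days. Sat Dec 21 2024 + 14 days = Sat Jan 4 2025.
Next gap: 16 days. Sat Jan 4 2025 + 16 days = Mon Jan 20 2025.

Sat Jan 4 2025, Mon Jan 20 2025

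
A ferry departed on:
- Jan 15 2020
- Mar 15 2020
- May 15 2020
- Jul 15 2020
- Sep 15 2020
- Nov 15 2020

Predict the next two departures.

Gaps: 60, 61, 61, 62, 61 days — not constant. Every event is on the 15th of the month.
Pattern: the 15th of every 2 months.
January 2021: Jan 15 2021.
Next: March 2021 → Mar 15 2021.

Jan 15 2021, Mar 15 2021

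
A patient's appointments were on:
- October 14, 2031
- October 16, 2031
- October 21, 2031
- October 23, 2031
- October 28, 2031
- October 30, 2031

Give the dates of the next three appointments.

The gap pattern 2, 5, 2, 5, 2 repeats every 2 events.
These are the Tuesdays and Thursdays of each week.
The following Tuesday is November 4, 2031.
Next Thursday: November 6, 2031.
The following Tuesday is November 11, 2031.

November 4, 2031; November 6, 2031; November 11, 2031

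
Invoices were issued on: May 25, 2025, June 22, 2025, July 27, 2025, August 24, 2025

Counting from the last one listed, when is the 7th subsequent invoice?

March 22, 2026

Gaps: 28, 35, 28 days — a mix of 28 and 35. Every date is a Sunday.
Each is the 4th Sunday of its month.
September 2025 — 4th Sunday is September 28, 2025.
4th Sunday of October 2025: October 26, 2025.
November 2025 — 4th Sunday is November 23, 2025.
December 2025 — 4th Sunday is December 28, 2025.
January 2026 — 4th Sunday is January 25, 2026.
4th Sunday of February 2026: February 22, 2026.
4th Sunday of March 2026: March 22, 2026.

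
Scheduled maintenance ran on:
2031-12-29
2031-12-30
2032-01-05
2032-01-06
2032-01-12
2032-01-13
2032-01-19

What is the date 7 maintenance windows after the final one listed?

2032-02-10

The gap pattern 1, 6, 1, 6, 1, 6 repeats every 2 events.
These are the Mondays and Tuesdays of each week.
The following Tuesday is 2032-01-20.
Next Monday: 2032-01-26.
Next Tuesday: 2032-01-27.
Next Monday: 2032-02-02.
The following Tuesday is 2032-02-03.
The following Monday is 2032-02-09.
Next Tuesday: 2032-02-10.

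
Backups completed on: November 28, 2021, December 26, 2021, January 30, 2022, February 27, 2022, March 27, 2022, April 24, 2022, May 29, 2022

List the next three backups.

All Sundays; the gaps (28, 35, 28, 28, 28, 35) vary with month length.
This is the last Sunday of each month.
June 2022 ends with Sunday June 26, 2022.
July 2022 ends with Sunday July 31, 2022.
Last Sunday of August 2022: August 28, 2022.

June 26, 2022; July 31, 2022; August 28, 2022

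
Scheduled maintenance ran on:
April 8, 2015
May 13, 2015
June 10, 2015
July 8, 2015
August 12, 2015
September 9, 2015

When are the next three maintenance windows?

Gaps: 35, 28, 28, 35, 28 days — a mix of 28 and 35. Every date is a Wednesday.
Each is the 2nd Wednesday of its month.
October 2015 — 2nd Wednesday is October 14, 2015.
November 2015 — 2nd Wednesday is November 11, 2015.
2nd Wednesday of December 2015: December 9, 2015.

October 14, 2015; November 11, 2015; December 9, 2015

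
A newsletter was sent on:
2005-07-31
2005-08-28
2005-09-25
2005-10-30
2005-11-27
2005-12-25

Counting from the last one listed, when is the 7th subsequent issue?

These are Sundays with 28, 28, 35, 28, 28-day gaps.
Each is the final Sunday of its month — 2005-07-31 is past the 28th, so '4th Sunday' doesn't fit.
January 2006 ends with Sunday 2006-01-29.
February 2006 ends with Sunday 2006-02-26.
Last Sunday of March 2006: 2006-03-26.
Last Sunday of April 2006: 2006-04-30.
Last Sunday of May 2006: 2006-05-28.
June 2006 ends with Sunday 2006-06-25.
July 2006 ends with Sunday 2006-07-30.

2006-07-30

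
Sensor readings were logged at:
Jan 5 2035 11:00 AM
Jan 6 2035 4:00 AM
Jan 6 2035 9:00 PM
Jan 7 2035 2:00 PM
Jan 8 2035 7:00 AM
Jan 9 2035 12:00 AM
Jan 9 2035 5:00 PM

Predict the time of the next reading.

Jan 10 2035 10:00 AM

Gaps: 17, 17, 17, 17, 17, 17 hours — each event is 17 hours after the previous one.
Jan 9 2035 5:00 PM + 17 h = Jan 10 2035 10:00 AM.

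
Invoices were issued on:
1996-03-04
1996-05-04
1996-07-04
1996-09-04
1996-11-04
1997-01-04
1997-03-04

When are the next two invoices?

Gaps: 61, 61, 62, 61, 61, 59 days — not constant. Every event is on the 4th of the month.
Pattern: the 4th of every 2 months.
May 1997: 1997-05-04.
Next: July 1997 → 1997-07-04.

1997-05-04, 1997-07-04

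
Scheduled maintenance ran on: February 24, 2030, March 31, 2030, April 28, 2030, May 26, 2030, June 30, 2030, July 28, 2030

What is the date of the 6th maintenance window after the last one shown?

January 26, 2031

Every date is a Sunday; gaps 35, 28, 28, 35, 28 days.
Each is the last Sunday of its month (at least one falls on the 29th or later, ruling out '4th Sunday').
August 2030 ends with Sunday August 25, 2030.
September 2030 ends with Sunday September 29, 2030.
October 2030 ends with Sunday October 27, 2030.
Last Sunday of November 2030: November 24, 2030.
December 2030 ends with Sunday December 29, 2030.
Last Sunday of January 2031: January 26, 2031.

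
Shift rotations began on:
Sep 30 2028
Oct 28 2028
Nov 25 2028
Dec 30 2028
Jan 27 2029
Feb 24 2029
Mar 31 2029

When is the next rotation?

Apr 28 2029

All Saturdays; the gaps (28, 28, 35, 28, 28, 35) vary with month length.
This is the last Saturday of each month.
Last Saturday of April 2029: Apr 28 2029.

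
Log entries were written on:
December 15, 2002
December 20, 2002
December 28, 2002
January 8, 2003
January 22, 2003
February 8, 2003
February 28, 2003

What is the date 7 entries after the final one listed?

October 10, 2003

The spacing grows by 3 each time: 5, 8, 11, 14, 17, 20 days.
Next gap: 23 days. February 28, 2003 + 23 days = March 23, 2003.
Next gap: 26 days. March 23, 2003 + 26 days = April 18, 2003.
Next gap: 29 days. April 18, 2003 + 29 days = May 17, 2003.
Next gap: 32 days. May 17, 2003 + 32 days = June 18, 2003.
Next gap: 35 days. June 18, 2003 + 35 days = July 23, 2003.
Next gap: 38 days. July 23, 2003 + 38 days = August 30, 2003.
Next gap: 41 days. August 30, 2003 + 41 days = October 10, 2003.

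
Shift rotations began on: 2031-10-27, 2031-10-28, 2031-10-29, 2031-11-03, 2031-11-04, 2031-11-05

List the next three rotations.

Gaps: 1, 1, 5, 1, 1 days — not constant, but cyclic with period 3.
The events fall on every Monday, Tuesday and Wednesday.
Next Monday: 2031-11-10.
Next Tuesday: 2031-11-11.
The following Wednesday is 2031-11-12.

2031-11-10, 2031-11-11, 2031-11-12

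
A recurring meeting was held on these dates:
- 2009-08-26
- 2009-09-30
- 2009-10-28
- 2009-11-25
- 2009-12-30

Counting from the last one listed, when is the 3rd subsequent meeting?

2010-03-31

These are Wednesdays with 35, 28, 28, 35-day gaps.
Each is the final Wednesday of its month — 2009-09-30 is past the 28th, so '4th Wednesday' doesn't fit.
Last Wednesday of January 2010: 2010-01-27.
February 2010 ends with Wednesday 2010-02-24.
March 2010 ends with Wednesday 2010-03-31.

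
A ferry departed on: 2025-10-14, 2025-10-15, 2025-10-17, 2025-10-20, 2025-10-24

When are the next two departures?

2025-10-29, 2025-11-04

Gaps: 1, 2, 3, 4 days — each gap is 1 larger than the previous one.
Next gap: 5 days. 2025-10-24 + 5 days = 2025-10-29.
Next gap: 6 days. 2025-10-29 + 6 days = 2025-11-04.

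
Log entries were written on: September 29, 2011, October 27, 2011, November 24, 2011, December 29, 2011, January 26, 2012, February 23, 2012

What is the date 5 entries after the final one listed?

Every date is a Thursday; gaps 28, 28, 35, 28, 28 days.
Each is the last Thursday of its month (at least one falls on the 29th or later, ruling out '4th Thursday').
Last Thursday of March 2012: March 29, 2012.
Last Thursday of April 2012: April 26, 2012.
Last Thursday of May 2012: May 31, 2012.
Last Thursday of June 2012: June 28, 2012.
July 2012 ends with Thursday July 26, 2012.

July 26, 2012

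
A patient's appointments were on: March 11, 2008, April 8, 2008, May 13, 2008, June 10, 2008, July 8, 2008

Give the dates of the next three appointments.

These are Tuesdays at 28- or 35-day spacing (28, 35, 28, 28).
The pattern: 2nd Tuesday of the month.
August 2008 — 2nd Tuesday is August 12, 2008.
September 2008 — 2nd Tuesday is September 9, 2008.
2nd Tuesday of October 2008: October 14, 2008.

August 12, 2008; September 9, 2008; October 14, 2008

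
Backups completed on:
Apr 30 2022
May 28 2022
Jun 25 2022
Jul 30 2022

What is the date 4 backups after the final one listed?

These are Saturdays with 28, 28, 35-day gaps.
Each is the final Saturday of its month — Apr 30 2022 is past the 28th, so '4th Saturday' doesn't fit.
Last Saturday of August 2022: Aug 27 2022.
Last Saturday of September 2022: Sep 24 2022.
October 2022 ends with Saturday Oct 29 2022.
Last Saturday of November 2022: Nov 26 2022.

Nov 26 2022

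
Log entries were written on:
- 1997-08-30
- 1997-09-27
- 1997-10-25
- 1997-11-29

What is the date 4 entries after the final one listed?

1998-03-28

These are Saturdays with 28, 28, 35-day gaps.
Each is the final Saturday of its month — 1997-08-30 is past the 28th, so '4th Saturday' doesn't fit.
Last Saturday of December 1997: 1997-12-27.
January 1998 ends with Saturday 1998-01-31.
Last Saturday of February 1998: 1998-02-28.
Last Saturday of March 1998: 1998-03-28.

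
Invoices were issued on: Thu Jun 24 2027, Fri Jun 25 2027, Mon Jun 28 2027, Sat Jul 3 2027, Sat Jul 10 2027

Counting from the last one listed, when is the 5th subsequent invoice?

Mon Sep 13 2027

Gaps: 1, 3, 5, 7 days — each gap is 2 larger than the previous one.
Next gap: 9 days. Sat Jul 10 2027 + 9 days = Mon Jul 19 2027.
Next gap: 11 days. Mon Jul 19 2027 + 11 days = Fri Jul 30 2027.
Next gap: 13 days. Fri Jul 30 2027 + 13 days = Thu Aug 12 2027.
Next gap: 15 days. Thu Aug 12 2027 + 15 days = Fri Aug 27 2027.
Next gap: 17 days. Fri Aug 27 2027 + 17 days = Mon Sep 13 2027.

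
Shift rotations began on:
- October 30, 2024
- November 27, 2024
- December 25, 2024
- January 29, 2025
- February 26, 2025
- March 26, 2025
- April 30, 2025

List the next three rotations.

These are Wednesdays with 28, 28, 35, 28, 28, 35-day gaps.
Each is the final Wednesday of its month — October 30, 2024 is past the 28th, so '4th Wednesday' doesn't fit.
Last Wednesday of May 2025: May 28, 2025.
June 2025 ends with Wednesday June 25, 2025.
July 2025 ends with Wednesday July 30, 2025.

May 28, 2025; June 25, 2025; July 30, 2025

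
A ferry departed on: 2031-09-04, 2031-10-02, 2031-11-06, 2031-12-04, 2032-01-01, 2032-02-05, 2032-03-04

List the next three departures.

2032-04-01, 2032-05-06, 2032-06-03

All dates are Thursdays, 28, 35, 28, 28, 35, 28 days apart.
Specifically, the 1st Thursday of each month.
1st Thursday of April 2032: 2032-04-01.
1st Thursday of May 2032: 2032-05-06.
1st Thursday of June 2032: 2032-06-03.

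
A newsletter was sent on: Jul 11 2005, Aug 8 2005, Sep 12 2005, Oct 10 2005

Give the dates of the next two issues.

Gaps: 28, 35, 28 days — a mix of 28 and 35. Every date is a Monday.
Each is the 2nd Monday of its month.
November 2005 — 2nd Monday is Nov 14 2005.
2nd Monday of December 2005: Dec 12 2005.

Nov 14 2005, Dec 12 2005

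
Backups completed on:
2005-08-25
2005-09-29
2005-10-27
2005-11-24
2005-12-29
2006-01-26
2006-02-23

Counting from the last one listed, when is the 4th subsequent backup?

Every date is a Thursday; gaps 35, 28, 28, 35, 28, 28 days.
Each is the last Thursday of its month (at least one falls on the 29th or later, ruling out '4th Thursday').
Last Thursday of March 2006: 2006-03-30.
Last Thursday of April 2006: 2006-04-27.
May 2006 ends with Thursday 2006-05-25.
Last Thursday of June 2006: 2006-06-29.

2006-06-29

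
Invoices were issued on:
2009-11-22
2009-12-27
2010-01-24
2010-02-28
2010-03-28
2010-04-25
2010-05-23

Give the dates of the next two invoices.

2010-06-27, 2010-07-25

All dates are Sundays, 35, 28, 35, 28, 28, 28 days apart.
Specifically, the 4th Sunday of each month.
June 2010 — 4th Sunday is 2010-06-27.
4th Sunday of July 2010: 2010-07-25.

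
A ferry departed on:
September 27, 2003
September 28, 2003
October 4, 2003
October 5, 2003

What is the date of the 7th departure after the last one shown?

November 1, 2003

The gap pattern 1, 6, 1 repeats every 2 events.
These are the Saturdays and Sundays of each week.
Next Saturday: October 11, 2003.
Next Sunday: October 12, 2003.
Next Saturday: October 18, 2003.
Next Sunday: October 19, 2003.
Next Saturday: October 25, 2003.
The following Sunday is October 26, 2003.
Next Saturday: November 1, 2003.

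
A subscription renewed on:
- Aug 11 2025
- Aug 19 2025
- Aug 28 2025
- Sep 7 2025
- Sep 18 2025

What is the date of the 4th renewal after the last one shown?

Gaps: 8, 9, 10, 11 days — each gap is 1 larger than the previous one.
Next gap: 12 days. Sep 18 2025 + 12 days = Sep 30 2025.
Next gap: 13 days. Sep 30 2025 + 13 days = Oct 13 2025.
Next gap: 14 days. Oct 13 2025 + 14 days = Oct 27 2025.
Next gap: 15 days. Oct 27 2025 + 15 days = Nov 11 2025.

Nov 11 2025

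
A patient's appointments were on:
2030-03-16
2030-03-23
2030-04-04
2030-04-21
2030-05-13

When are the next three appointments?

Intervals are 7, 12, 17, 22 days — an arithmetic progression with common difference 5.
Next gap: 27 days. 2030-05-13 + 27 days = 2030-06-09.
Next gap: 32 days. 2030-06-09 + 32 days = 2030-07-11.
Next gap: 37 days. 2030-07-11 + 37 days = 2030-08-17.

2030-06-09, 2030-07-11, 2030-08-17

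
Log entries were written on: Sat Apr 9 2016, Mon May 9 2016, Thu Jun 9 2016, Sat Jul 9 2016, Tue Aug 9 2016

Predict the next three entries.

Fri Sep 9 2016, Sun Oct 9 2016, Wed Nov 9 2016

Each date is the 9th; the gaps (30, 31, 30, 31) track the month lengths.
The rule is the 9th of each month.
Next: September 2016 → Fri Sep 9 2016.
Next: October 2016 → Sun Oct 9 2016.
November 2016: Wed Nov 9 2016.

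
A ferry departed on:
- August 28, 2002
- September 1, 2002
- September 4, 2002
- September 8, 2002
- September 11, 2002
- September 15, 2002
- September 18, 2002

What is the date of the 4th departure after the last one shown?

October 2, 2002

Gaps: 4, 3, 4, 3, 4, 3 days — not constant, but cyclic with period 2.
The events fall on every Wednesday and Sunday.
The following Sunday is September 22, 2002.
The following Wednesday is September 25, 2002.
Next Sunday: September 29, 2002.
Next Wednesday: October 2, 2002.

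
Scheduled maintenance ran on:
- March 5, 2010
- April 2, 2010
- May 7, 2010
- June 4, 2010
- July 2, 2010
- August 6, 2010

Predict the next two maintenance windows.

These are Fridays at 28- or 35-day spacing (28, 35, 28, 28, 35).
The pattern: 1st Friday of the month.
1st Friday of September 2010: September 3, 2010.
October 2010 — 1st Friday is October 1, 2010.

September 3, 2010; October 1, 2010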